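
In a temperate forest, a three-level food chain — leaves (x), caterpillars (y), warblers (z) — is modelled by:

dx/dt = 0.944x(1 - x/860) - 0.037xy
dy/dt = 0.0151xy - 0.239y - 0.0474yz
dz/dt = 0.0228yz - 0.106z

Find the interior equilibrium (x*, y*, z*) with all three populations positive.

x* ≈ 703, y* ≈ 4.65, z* ≈ 219

From dz/dt = 0: 0.0228y* = 0.106, so y* = 4.65.
From dx/dt = 0: 0.944(1 - x*/860) = 0.037·4.65, giving x* = 860·(1 - 0.182) = 703.
From dy/dt = 0: 0.0151·703 - 0.239 = 0.0474z*, so z* = 10.4/0.0474 = 219.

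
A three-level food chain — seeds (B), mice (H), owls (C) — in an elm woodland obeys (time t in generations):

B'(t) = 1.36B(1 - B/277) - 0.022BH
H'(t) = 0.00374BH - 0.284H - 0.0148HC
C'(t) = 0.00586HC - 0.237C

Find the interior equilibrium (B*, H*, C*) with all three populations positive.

From dC/dt = 0: 0.00586H* = 0.237, so H* = 40.4.
From dB/dt = 0: 1.36(1 - B*/277) = 0.022·40.4, giving B* = 277·(1 - 0.654) = 95.8.
From dH/dt = 0: 0.00374·95.8 - 0.284 = 0.0148C*, so C* = 0.0742/0.0148 = 5.01.

B* ≈ 95.8, H* ≈ 40.4, C* ≈ 5.01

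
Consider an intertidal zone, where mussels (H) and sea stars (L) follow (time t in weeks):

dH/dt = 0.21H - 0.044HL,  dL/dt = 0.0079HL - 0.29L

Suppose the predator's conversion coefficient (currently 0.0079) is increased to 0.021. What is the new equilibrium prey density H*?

At the interior fixed point, setting dL/dt = 0 with L > 0 fixes H* = (predator death rate)/(HL coefficient) — independent of the other coefficients.
With the change, H* = 0.29/0.021 = 13.8; it falls from 36.7.

H* ≈ 13.8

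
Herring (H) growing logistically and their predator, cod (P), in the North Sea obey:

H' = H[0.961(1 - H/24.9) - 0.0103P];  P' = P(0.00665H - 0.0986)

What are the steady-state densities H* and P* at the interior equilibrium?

H* ≈ 14.8, P* ≈ 37.7

From dP/dt = 0 with P > 0: 0.00665H* = 0.0986, so H* = 14.8.
Substitute into dH/dt = 0: 0.961(1 - 14.8/24.9) = 0.0103P*.
The bracket is 0.405, giving P* = 0.389/0.0103 = 37.7.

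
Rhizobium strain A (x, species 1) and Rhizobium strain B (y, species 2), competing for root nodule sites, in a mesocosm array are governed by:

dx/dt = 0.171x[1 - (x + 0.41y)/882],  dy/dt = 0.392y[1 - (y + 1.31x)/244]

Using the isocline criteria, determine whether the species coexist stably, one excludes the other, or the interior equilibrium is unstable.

species 1 excludes species 2

Compare the nullcline intercepts: K1/α12 = 882/0.41 = 2150 > K2 = 244; K2/α21 = 244/1.31 = 186 < K1 = 882.
Since the inequalities point opposite ways, species 1 can invade but species 2 cannot.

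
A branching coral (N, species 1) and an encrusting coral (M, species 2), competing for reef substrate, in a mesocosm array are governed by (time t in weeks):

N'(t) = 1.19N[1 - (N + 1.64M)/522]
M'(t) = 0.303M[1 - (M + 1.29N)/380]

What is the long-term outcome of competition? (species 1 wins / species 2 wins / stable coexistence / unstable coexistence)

Compare the nullcline intercepts: K1/α12 = 522/1.64 = 318 < K2 = 380; K2/α21 = 380/1.29 = 295 < K1 = 522.
Since both are reversed, neither can invade when rare; the interior point is a saddle.

unstable coexistence (outcome depends on initial conditions)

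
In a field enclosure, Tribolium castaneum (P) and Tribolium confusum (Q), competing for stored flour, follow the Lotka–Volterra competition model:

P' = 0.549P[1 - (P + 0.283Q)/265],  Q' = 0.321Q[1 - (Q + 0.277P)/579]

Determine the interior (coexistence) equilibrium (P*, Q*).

Setting both brackets to zero gives the nullclines P + 0.283Q = 265 and 0.277P + Q = 579.
Substituting Q = 579 - 0.277P into the first: P(1 - 0.283·0.277) = 265 - 0.283·579.
So P* = 101/0.922 = 110, and then Q* = 579 - 0.277·110 = 549.

P* ≈ 110, Q* ≈ 549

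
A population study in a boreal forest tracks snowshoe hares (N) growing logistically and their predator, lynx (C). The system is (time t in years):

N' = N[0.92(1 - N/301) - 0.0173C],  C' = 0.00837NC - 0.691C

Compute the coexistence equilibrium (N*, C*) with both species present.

From dC/dt = 0 with C > 0: 0.00837N* = 0.691, so N* = 82.6.
Substitute into dN/dt = 0: 0.92(1 - 82.6/301) = 0.0173C*.
The bracket is 0.726, giving C* = 0.668/0.0173 = 38.6.

N* ≈ 82.6, C* ≈ 38.6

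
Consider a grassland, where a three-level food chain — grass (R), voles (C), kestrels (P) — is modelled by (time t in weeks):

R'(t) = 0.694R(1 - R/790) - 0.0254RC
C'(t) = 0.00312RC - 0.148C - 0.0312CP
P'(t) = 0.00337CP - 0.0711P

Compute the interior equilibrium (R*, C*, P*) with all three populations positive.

R* ≈ 180, C* ≈ 21.1, P* ≈ 13.3

From dP/dt = 0: 0.00337C* = 0.0711, so C* = 21.1.
From dR/dt = 0: 0.694(1 - R*/790) = 0.0254·21.1, giving R* = 790·(1 - 0.772) = 180.
From dC/dt = 0: 0.00312·180 - 0.148 = 0.0312P*, so P* = 0.414/0.0312 = 13.3.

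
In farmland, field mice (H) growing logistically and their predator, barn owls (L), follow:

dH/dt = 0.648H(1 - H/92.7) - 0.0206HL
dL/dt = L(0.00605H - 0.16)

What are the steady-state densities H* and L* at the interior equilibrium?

H* ≈ 26.4, L* ≈ 22.5

From dL/dt = 0 with L > 0: 0.00605H* = 0.16, so H* = 26.4.
Substitute into dH/dt = 0: 0.648(1 - 26.4/92.7) = 0.0206L*.
The bracket is 0.715, giving L* = 0.463/0.0206 = 22.5.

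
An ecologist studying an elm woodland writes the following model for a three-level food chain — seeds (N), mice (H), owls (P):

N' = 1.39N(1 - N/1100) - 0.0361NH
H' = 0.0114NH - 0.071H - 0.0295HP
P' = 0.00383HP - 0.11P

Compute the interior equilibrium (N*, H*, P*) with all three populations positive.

N* ≈ 279, H* ≈ 28.7, P* ≈ 106

From dP/dt = 0: 0.00383H* = 0.11, so H* = 28.7.
From dN/dt = 0: 1.39(1 - N*/1100) = 0.0361·28.7, giving N* = 1100·(1 - 0.746) = 279.
From dH/dt = 0: 0.0114·279 - 0.071 = 0.0295P*, so P* = 3.12/0.0295 = 106.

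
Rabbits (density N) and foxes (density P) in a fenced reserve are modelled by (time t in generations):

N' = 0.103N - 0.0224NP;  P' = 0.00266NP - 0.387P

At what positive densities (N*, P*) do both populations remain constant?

N* ≈ 145, P* ≈ 4.6

Set dP/dt = 0 with P > 0: 0.00266N - 0.387 = 0, so N* = 0.387/0.00266 = 145.
Set dN/dt = 0 with N > 0: 0.103 - 0.0224P = 0, so P* = 0.103/0.0224 = 4.6.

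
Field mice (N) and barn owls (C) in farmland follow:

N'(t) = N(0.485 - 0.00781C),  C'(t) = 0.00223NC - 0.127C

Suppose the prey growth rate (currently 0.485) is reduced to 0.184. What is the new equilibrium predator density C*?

C* ≈ 23.6

At the interior fixed point, setting dN/dt = 0 with N > 0 fixes C* = (prey growth rate)/(NC coefficient) — independent of the other coefficients.
With the change, C* = 0.184/0.00781 = 23.6; it falls from 62.1.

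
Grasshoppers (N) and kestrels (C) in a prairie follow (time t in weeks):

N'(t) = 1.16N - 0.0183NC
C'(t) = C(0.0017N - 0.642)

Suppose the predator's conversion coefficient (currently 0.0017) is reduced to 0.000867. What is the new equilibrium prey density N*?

N* ≈ 740

At the interior fixed point, setting dC/dt = 0 with C > 0 fixes N* = (predator death rate)/(NC coefficient) — independent of the other coefficients.
With the change, N* = 0.642/0.000867 = 740; it rises from 378.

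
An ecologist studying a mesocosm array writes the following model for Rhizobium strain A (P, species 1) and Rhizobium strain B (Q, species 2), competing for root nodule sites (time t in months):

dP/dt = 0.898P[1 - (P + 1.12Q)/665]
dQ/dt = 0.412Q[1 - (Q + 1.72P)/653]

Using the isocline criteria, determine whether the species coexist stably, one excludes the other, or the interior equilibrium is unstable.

unstable coexistence (outcome depends on initial conditions)

Compare the nullcline intercepts: K1/α12 = 665/1.12 = 594 < K2 = 653; K2/α21 = 653/1.72 = 380 < K1 = 665.
Since both are reversed, neither can invade when rare; the interior point is a saddle.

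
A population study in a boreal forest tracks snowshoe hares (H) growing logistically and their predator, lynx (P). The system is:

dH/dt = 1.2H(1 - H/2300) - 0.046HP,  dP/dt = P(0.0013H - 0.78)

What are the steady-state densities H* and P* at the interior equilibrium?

From dP/dt = 0 with P > 0: 0.0013H* = 0.78, so H* = 600.
Substitute into dH/dt = 0: 1.2(1 - 600/2300) = 0.046P*.
The bracket is 0.739, giving P* = 0.887/0.046 = 19.3.

H* ≈ 600, P* ≈ 19.3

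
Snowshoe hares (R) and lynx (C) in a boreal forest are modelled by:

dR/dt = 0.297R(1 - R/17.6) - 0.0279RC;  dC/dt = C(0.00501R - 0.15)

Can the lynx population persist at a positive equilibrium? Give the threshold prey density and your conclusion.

The predator equation gives dC/dt > 0 only when R > 0.15/0.00501 = 29.9.
Without the predator, R → K = 17.6. Since 17.6 < 29.9, the predator cannot invade.

Threshold R = 29.9; K < 29.9, so no, the predator goes extinct.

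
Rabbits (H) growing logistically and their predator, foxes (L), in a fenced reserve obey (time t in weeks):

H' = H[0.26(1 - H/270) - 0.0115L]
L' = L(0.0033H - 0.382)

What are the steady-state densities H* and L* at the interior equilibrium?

H* ≈ 116, L* ≈ 12.9

From dL/dt = 0 with L > 0: 0.0033H* = 0.382, so H* = 116.
Substitute into dH/dt = 0: 0.26(1 - 116/270) = 0.0115L*.
The bracket is 0.571, giving L* = 0.149/0.0115 = 12.9.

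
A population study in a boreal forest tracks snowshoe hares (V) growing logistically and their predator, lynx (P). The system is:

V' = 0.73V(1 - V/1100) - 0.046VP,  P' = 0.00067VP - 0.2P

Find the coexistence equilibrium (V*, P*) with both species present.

V* ≈ 299, P* ≈ 11.6

From dP/dt = 0 with P > 0: 0.00067V* = 0.2, so V* = 299.
Substitute into dV/dt = 0: 0.73(1 - 299/1100) = 0.046P*.
The bracket is 0.729, giving P* = 0.532/0.046 = 11.6.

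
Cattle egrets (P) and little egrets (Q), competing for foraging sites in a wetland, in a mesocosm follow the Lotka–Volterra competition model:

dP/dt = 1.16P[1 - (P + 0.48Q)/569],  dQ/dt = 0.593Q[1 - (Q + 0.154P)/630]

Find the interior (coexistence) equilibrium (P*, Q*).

Setting both brackets to zero gives the nullclines P + 0.48Q = 569 and 0.154P + Q = 630.
Substituting Q = 630 - 0.154P into the first: P(1 - 0.48·0.154) = 569 - 0.48·630.
So P* = 267/0.926 = 288, and then Q* = 630 - 0.154·288 = 586.

P* ≈ 288, Q* ≈ 586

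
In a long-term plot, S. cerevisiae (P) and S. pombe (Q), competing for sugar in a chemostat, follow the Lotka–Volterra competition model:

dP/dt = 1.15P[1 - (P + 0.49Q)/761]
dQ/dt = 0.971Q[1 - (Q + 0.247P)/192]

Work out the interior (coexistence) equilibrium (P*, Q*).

Setting both brackets to zero gives the nullclines P + 0.49Q = 761 and 0.247P + Q = 192.
Substituting Q = 192 - 0.247P into the first: P(1 - 0.49·0.247) = 761 - 0.49·192.
So P* = 667/0.879 = 759, and then Q* = 192 - 0.247·759 = 4.59.

P* ≈ 759, Q* ≈ 4.59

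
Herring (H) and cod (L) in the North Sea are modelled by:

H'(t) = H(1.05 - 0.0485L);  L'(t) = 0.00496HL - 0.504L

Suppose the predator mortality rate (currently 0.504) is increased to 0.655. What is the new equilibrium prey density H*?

H* ≈ 132

At the interior fixed point, setting dL/dt = 0 with L > 0 fixes H* = (predator death rate)/(HL coefficient) — independent of the other coefficients.
With the change, H* = 0.655/0.00496 = 132; it rises from 102.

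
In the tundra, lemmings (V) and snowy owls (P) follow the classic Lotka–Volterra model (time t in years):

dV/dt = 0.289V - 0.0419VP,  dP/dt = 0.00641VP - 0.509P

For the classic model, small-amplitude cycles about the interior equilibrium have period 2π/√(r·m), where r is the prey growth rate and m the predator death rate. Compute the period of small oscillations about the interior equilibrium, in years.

Here r = 0.289 and m = 0.509, so r·m = 0.147.
ω = √0.147 = 0.384 per year, hence T = 2π/ω ≈ 16.4 years.

T ≈ 16.4 years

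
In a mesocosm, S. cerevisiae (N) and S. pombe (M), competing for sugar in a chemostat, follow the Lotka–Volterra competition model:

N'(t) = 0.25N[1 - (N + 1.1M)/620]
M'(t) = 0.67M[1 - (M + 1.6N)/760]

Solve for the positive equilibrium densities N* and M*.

N* ≈ 284, M* ≈ 305

Setting both brackets to zero gives the nullclines N + 1.1M = 620 and 1.6N + M = 760.
Substituting M = 760 - 1.6N into the first: N(1 - 1.1·1.6) = 620 - 1.1·760.
So N* = -216/-0.76 = 284, and then M* = 760 - 1.6·284 = 305.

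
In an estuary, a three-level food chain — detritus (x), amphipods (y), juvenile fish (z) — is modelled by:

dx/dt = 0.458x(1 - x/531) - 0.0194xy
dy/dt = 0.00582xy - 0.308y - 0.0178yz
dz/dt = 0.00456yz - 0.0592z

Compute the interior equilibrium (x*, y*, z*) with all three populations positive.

From dz/dt = 0: 0.00456y* = 0.0592, so y* = 13.
From dx/dt = 0: 0.458(1 - x*/531) = 0.0194·13, giving x* = 531·(1 - 0.55) = 239.
From dy/dt = 0: 0.00582·239 - 0.308 = 0.0178z*, so z* = 1.08/0.0178 = 60.8.

x* ≈ 239, y* ≈ 13, z* ≈ 60.8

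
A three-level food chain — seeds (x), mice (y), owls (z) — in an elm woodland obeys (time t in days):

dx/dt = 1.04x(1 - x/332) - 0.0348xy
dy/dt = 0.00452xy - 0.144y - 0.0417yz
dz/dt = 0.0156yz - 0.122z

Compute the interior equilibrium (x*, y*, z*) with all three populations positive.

x* ≈ 245, y* ≈ 7.82, z* ≈ 23.1

From dz/dt = 0: 0.0156y* = 0.122, so y* = 7.82.
From dx/dt = 0: 1.04(1 - x*/332) = 0.0348·7.82, giving x* = 332·(1 - 0.262) = 245.
From dy/dt = 0: 0.00452·245 - 0.144 = 0.0417z*, so z* = 0.964/0.0417 = 23.1.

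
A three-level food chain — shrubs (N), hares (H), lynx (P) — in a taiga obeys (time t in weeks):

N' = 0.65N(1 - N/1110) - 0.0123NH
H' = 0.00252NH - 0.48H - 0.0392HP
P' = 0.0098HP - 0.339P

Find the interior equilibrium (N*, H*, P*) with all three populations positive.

N* ≈ 383, H* ≈ 34.6, P* ≈ 12.4

From dP/dt = 0: 0.0098H* = 0.339, so H* = 34.6.
From dN/dt = 0: 0.65(1 - N*/1110) = 0.0123·34.6, giving N* = 1110·(1 - 0.655) = 383.
From dH/dt = 0: 0.00252·383 - 0.48 = 0.0392P*, so P* = 0.486/0.0392 = 12.4.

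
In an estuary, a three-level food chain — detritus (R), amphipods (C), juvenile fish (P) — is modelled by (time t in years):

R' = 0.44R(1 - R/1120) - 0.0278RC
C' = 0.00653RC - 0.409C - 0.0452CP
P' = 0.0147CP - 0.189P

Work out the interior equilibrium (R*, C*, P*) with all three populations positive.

R* ≈ 210, C* ≈ 12.9, P* ≈ 21.3

From dP/dt = 0: 0.0147C* = 0.189, so C* = 12.9.
From dR/dt = 0: 0.44(1 - R*/1120) = 0.0278·12.9, giving R* = 1120·(1 - 0.812) = 210.
From dC/dt = 0: 0.00653·210 - 0.409 = 0.0452P*, so P* = 0.963/0.0452 = 21.3.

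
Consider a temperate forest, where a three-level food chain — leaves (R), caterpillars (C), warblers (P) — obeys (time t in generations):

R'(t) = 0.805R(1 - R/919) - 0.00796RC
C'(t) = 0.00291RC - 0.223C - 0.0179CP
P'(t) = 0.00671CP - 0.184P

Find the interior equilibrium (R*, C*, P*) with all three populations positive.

From dP/dt = 0: 0.00671C* = 0.184, so C* = 27.4.
From dR/dt = 0: 0.805(1 - R*/919) = 0.00796·27.4, giving R* = 919·(1 - 0.271) = 670.
From dC/dt = 0: 0.00291·670 - 0.223 = 0.0179P*, so P* = 1.73/0.0179 = 96.4.

R* ≈ 670, C* ≈ 27.4, P* ≈ 96.4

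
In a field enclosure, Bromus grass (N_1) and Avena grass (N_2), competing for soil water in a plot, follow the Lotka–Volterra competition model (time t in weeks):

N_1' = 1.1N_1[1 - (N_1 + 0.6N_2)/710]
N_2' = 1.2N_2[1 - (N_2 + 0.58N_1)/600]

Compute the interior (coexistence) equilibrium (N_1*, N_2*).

N_1* ≈ 537, N_2* ≈ 289

Setting both brackets to zero gives the nullclines N_1 + 0.6N_2 = 710 and 0.58N_1 + N_2 = 600.
Substituting N_2 = 600 - 0.58N_1 into the first: N_1(1 - 0.6·0.58) = 710 - 0.6·600.
So N_1* = 350/0.652 = 537, and then N_2* = 600 - 0.58·537 = 289.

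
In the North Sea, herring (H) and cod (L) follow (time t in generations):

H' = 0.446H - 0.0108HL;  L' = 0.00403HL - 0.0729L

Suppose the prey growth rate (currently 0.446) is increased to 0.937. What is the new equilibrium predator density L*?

At the interior fixed point, setting dH/dt = 0 with H > 0 fixes L* = (prey growth rate)/(HL coefficient) — independent of the other coefficients.
With the change, L* = 0.937/0.0108 = 86.8; it rises from 41.3.

L* ≈ 86.8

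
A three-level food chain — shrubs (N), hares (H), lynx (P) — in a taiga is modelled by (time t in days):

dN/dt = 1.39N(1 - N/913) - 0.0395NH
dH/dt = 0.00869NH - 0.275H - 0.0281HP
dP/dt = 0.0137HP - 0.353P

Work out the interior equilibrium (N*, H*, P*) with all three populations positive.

N* ≈ 244, H* ≈ 25.8, P* ≈ 65.8

From dP/dt = 0: 0.0137H* = 0.353, so H* = 25.8.
From dN/dt = 0: 1.39(1 - N*/913) = 0.0395·25.8, giving N* = 913·(1 - 0.732) = 244.
From dH/dt = 0: 0.00869·244 - 0.275 = 0.0281P*, so P* = 1.85/0.0281 = 65.8.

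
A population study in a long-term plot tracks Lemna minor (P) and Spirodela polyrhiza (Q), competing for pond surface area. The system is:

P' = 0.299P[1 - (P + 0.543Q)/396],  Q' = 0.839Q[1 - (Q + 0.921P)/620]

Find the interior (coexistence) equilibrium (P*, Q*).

Setting both brackets to zero gives the nullclines P + 0.543Q = 396 and 0.921P + Q = 620.
Substituting Q = 620 - 0.921P into the first: P(1 - 0.543·0.921) = 396 - 0.543·620.
So P* = 59.3/0.5 = 119, and then Q* = 620 - 0.921·119 = 511.

P* ≈ 119, Q* ≈ 511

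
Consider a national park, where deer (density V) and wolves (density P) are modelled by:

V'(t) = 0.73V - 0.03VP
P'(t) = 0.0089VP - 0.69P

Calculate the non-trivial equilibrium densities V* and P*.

Set dP/dt = 0 with P > 0: 0.0089V - 0.69 = 0, so V* = 0.69/0.0089 = 77.5.
Set dV/dt = 0 with V > 0: 0.73 - 0.03P = 0, so P* = 0.73/0.03 = 24.3.

V* ≈ 77.5, P* ≈ 24.3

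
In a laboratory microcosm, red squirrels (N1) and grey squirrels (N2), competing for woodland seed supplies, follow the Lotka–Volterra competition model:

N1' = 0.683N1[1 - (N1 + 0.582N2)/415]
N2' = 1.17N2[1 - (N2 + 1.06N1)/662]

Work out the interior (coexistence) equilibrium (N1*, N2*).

Setting both brackets to zero gives the nullclines N1 + 0.582N2 = 415 and 1.06N1 + N2 = 662.
Substituting N2 = 662 - 1.06N1 into the first: N1(1 - 0.582·1.06) = 415 - 0.582·662.
So N1* = 29.7/0.383 = 77.6, and then N2* = 662 - 1.06·77.6 = 580.

N1* ≈ 77.6, N2* ≈ 580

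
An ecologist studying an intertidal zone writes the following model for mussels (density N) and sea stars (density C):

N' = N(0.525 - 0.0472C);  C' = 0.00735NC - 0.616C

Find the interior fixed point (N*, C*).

Set dC/dt = 0 with C > 0: 0.00735N - 0.616 = 0, so N* = 0.616/0.00735 = 83.8.
Set dN/dt = 0 with N > 0: 0.525 - 0.0472C = 0, so C* = 0.525/0.0472 = 11.1.

N* ≈ 83.8, C* ≈ 11.1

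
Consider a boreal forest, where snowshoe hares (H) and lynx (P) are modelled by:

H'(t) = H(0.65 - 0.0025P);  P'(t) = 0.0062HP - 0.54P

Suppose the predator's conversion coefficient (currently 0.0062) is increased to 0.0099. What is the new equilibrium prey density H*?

At the interior fixed point, setting dP/dt = 0 with P > 0 fixes H* = (predator death rate)/(HP coefficient) — independent of the other coefficients.
With the change, H* = 0.54/0.0099 = 54.5; it falls from 87.1.

H* ≈ 54.5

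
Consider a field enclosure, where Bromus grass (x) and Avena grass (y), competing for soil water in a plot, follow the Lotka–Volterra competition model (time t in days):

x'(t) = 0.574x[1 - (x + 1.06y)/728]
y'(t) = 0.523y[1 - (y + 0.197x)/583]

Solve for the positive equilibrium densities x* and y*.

Setting both brackets to zero gives the nullclines x + 1.06y = 728 and 0.197x + y = 583.
Substituting y = 583 - 0.197x into the first: x(1 - 1.06·0.197) = 728 - 1.06·583.
So x* = 110/0.791 = 139, and then y* = 583 - 0.197·139 = 556.

x* ≈ 139, y* ≈ 556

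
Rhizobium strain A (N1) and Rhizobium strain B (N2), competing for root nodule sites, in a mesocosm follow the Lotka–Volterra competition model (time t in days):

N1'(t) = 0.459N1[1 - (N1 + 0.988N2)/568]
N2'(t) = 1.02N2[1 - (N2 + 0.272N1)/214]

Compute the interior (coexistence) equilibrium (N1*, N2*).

Setting both brackets to zero gives the nullclines N1 + 0.988N2 = 568 and 0.272N1 + N2 = 214.
Substituting N2 = 214 - 0.272N1 into the first: N1(1 - 0.988·0.272) = 568 - 0.988·214.
So N1* = 357/0.731 = 488, and then N2* = 214 - 0.272·488 = 81.4.

N1* ≈ 488, N2* ≈ 81.4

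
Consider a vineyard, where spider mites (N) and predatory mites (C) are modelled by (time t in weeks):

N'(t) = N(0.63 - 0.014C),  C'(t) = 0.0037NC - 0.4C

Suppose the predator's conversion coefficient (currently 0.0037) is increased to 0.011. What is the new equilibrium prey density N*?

At the interior fixed point, setting dC/dt = 0 with C > 0 fixes N* = (predator death rate)/(NC coefficient) — independent of the other coefficients.
With the change, N* = 0.4/0.011 = 36.4; it falls from 108.

N* ≈ 36.4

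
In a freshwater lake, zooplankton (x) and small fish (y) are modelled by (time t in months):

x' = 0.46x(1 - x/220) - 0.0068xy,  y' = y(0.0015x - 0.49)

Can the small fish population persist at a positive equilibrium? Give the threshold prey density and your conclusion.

Threshold x = 327; K < 327, so no, the predator goes extinct.

The predator equation gives dy/dt > 0 only when x > 0.49/0.0015 = 327.
Without the predator, x → K = 220. Since 220 < 327, the predator cannot invade.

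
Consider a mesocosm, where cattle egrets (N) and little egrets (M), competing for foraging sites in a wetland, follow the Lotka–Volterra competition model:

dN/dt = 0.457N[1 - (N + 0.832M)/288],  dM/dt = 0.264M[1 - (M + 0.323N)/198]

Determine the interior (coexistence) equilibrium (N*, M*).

N* ≈ 169, M* ≈ 144

Setting both brackets to zero gives the nullclines N + 0.832M = 288 and 0.323N + M = 198.
Substituting M = 198 - 0.323N into the first: N(1 - 0.832·0.323) = 288 - 0.832·198.
So N* = 123/0.731 = 169, and then M* = 198 - 0.323·169 = 144.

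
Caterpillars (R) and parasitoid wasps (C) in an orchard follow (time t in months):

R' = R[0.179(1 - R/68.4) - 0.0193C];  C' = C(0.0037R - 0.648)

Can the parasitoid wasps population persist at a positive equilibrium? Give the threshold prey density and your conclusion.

Threshold R = 175; K < 175, so no, the predator goes extinct.

The predator equation gives dC/dt > 0 only when R > 0.648/0.0037 = 175.
Without the predator, R → K = 68.4. Since 68.4 < 175, the predator cannot invade.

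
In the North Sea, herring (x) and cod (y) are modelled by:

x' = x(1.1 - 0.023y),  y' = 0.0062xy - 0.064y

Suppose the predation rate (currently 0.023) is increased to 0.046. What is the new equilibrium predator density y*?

y* ≈ 23.9

At the interior fixed point, setting dx/dt = 0 with x > 0 fixes y* = (prey growth rate)/(xy coefficient) — independent of the other coefficients.
With the change, y* = 1.1/0.046 = 23.9; it falls from 47.8.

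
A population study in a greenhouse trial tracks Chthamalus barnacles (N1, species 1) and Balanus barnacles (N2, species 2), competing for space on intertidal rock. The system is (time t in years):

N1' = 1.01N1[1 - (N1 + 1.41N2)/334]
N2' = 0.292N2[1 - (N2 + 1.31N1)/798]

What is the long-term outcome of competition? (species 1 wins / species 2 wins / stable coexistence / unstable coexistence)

species 2 excludes species 1

Compare the nullcline intercepts: K1/α12 = 334/1.41 = 237 < K2 = 798; K2/α21 = 798/1.31 = 609 > K1 = 334.
Since the inequalities point opposite ways, species 2 can invade but species 1 cannot.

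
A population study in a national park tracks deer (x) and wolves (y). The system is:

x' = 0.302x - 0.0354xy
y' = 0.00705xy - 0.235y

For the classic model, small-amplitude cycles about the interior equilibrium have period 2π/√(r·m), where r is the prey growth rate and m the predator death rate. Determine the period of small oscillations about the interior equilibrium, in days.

T ≈ 23.6 days

Here r = 0.302 and m = 0.235, so r·m = 0.071.
ω = √0.071 = 0.266 per day, hence T = 2π/ω ≈ 23.6 days.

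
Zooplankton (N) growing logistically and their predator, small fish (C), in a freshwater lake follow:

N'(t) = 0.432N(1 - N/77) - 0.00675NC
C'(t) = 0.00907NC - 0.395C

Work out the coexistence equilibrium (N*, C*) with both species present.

From dC/dt = 0 with C > 0: 0.00907N* = 0.395, so N* = 43.6.
Substitute into dN/dt = 0: 0.432(1 - 43.6/77) = 0.00675C*.
The bracket is 0.434, giving C* = 0.188/0.00675 = 27.8.

N* ≈ 43.6, C* ≈ 27.8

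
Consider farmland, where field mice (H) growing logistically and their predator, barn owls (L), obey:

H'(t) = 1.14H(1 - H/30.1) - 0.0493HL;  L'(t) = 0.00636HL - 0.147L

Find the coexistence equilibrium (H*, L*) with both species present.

From dL/dt = 0 with L > 0: 0.00636H* = 0.147, so H* = 23.1.
Substitute into dH/dt = 0: 1.14(1 - 23.1/30.1) = 0.0493L*.
The bracket is 0.232, giving L* = 0.265/0.0493 = 5.37.

H* ≈ 23.1, L* ≈ 5.37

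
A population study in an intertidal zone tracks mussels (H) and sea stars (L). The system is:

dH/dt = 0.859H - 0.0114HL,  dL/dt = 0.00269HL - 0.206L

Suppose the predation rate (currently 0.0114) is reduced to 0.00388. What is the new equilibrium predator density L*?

L* ≈ 221

At the interior fixed point, setting dH/dt = 0 with H > 0 fixes L* = (prey growth rate)/(HL coefficient) — independent of the other coefficients.
With the change, L* = 0.859/0.00388 = 221; it rises from 75.4.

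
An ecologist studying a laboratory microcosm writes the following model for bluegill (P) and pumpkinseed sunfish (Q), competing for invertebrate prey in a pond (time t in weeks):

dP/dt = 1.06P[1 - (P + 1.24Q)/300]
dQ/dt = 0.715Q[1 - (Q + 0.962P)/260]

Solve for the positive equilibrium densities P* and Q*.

Setting both brackets to zero gives the nullclines P + 1.24Q = 300 and 0.962P + Q = 260.
Substituting Q = 260 - 0.962P into the first: P(1 - 1.24·0.962) = 300 - 1.24·260.
So P* = -22.4/-0.193 = 116, and then Q* = 260 - 0.962·116 = 148.

P* ≈ 116, Q* ≈ 148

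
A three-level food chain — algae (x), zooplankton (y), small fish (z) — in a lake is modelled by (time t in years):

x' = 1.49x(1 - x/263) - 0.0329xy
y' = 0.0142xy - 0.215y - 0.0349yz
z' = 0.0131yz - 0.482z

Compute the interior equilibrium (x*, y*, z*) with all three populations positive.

From dz/dt = 0: 0.0131y* = 0.482, so y* = 36.8.
From dx/dt = 0: 1.49(1 - x*/263) = 0.0329·36.8, giving x* = 263·(1 - 0.812) = 49.3.
From dy/dt = 0: 0.0142·49.3 - 0.215 = 0.0349z*, so z* = 0.486/0.0349 = 13.9.

x* ≈ 49.3, y* ≈ 36.8, z* ≈ 13.9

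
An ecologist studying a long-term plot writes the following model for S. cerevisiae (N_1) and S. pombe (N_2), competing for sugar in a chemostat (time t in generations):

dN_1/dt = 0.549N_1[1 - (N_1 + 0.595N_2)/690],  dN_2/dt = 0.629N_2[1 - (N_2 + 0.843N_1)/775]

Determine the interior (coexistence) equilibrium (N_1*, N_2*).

Setting both brackets to zero gives the nullclines N_1 + 0.595N_2 = 690 and 0.843N_1 + N_2 = 775.
Substituting N_2 = 775 - 0.843N_1 into the first: N_1(1 - 0.595·0.843) = 690 - 0.595·775.
So N_1* = 229/0.498 = 459, and then N_2* = 775 - 0.843·459 = 388.

N_1* ≈ 459, N_2* ≈ 388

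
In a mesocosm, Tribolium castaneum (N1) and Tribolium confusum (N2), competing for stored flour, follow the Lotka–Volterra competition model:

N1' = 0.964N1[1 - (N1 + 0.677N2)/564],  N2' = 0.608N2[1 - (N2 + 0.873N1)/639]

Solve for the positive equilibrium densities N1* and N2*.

N1* ≈ 321, N2* ≈ 359

Setting both brackets to zero gives the nullclines N1 + 0.677N2 = 564 and 0.873N1 + N2 = 639.
Substituting N2 = 639 - 0.873N1 into the first: N1(1 - 0.677·0.873) = 564 - 0.677·639.
So N1* = 131/0.409 = 321, and then N2* = 639 - 0.873·321 = 359.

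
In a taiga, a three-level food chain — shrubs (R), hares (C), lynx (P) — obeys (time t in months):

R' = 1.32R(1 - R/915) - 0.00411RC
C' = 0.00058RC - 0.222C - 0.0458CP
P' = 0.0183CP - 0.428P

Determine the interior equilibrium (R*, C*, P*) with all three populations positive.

R* ≈ 848, C* ≈ 23.4, P* ≈ 5.9

From dP/dt = 0: 0.0183C* = 0.428, so C* = 23.4.
From dR/dt = 0: 1.32(1 - R*/915) = 0.00411·23.4, giving R* = 915·(1 - 0.0728) = 848.
From dC/dt = 0: 0.00058·848 - 0.222 = 0.0458P*, so P* = 0.27/0.0458 = 5.9.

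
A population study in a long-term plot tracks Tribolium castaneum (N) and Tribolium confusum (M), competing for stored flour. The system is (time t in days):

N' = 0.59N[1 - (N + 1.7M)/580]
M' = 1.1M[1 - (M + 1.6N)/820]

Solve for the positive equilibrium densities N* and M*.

Setting both brackets to zero gives the nullclines N + 1.7M = 580 and 1.6N + M = 820.
Substituting M = 820 - 1.6N into the first: N(1 - 1.7·1.6) = 580 - 1.7·820.
So N* = -814/-1.72 = 473, and then M* = 820 - 1.6·473 = 62.8.

N* ≈ 473, M* ≈ 62.8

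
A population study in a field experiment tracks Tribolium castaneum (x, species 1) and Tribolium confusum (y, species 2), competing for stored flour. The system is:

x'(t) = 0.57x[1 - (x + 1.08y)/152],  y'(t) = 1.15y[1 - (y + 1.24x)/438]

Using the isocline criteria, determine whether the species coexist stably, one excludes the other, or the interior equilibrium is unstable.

species 2 excludes species 1

Compare the nullcline intercepts: K1/α12 = 152/1.08 = 141 < K2 = 438; K2/α21 = 438/1.24 = 353 > K1 = 152.
Since the inequalities point opposite ways, species 2 can invade but species 1 cannot.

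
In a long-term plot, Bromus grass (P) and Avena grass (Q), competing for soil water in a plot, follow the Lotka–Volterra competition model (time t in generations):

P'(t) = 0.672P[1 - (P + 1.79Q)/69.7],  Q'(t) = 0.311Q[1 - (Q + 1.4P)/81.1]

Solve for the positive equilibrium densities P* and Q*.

Setting both brackets to zero gives the nullclines P + 1.79Q = 69.7 and 1.4P + Q = 81.1.
Substituting Q = 81.1 - 1.4P into the first: P(1 - 1.79·1.4) = 69.7 - 1.79·81.1.
So P* = -75.5/-1.51 = 50.1, and then Q* = 81.1 - 1.4·50.1 = 10.9.

P* ≈ 50.1, Q* ≈ 10.9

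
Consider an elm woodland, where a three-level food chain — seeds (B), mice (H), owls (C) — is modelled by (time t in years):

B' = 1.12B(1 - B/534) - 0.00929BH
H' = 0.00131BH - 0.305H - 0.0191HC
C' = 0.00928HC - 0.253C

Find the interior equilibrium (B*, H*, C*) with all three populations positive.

B* ≈ 413, H* ≈ 27.3, C* ≈ 12.4

From dC/dt = 0: 0.00928H* = 0.253, so H* = 27.3.
From dB/dt = 0: 1.12(1 - B*/534) = 0.00929·27.3, giving B* = 534·(1 - 0.226) = 413.
From dH/dt = 0: 0.00131·413 - 0.305 = 0.0191C*, so C* = 0.236/0.0191 = 12.4.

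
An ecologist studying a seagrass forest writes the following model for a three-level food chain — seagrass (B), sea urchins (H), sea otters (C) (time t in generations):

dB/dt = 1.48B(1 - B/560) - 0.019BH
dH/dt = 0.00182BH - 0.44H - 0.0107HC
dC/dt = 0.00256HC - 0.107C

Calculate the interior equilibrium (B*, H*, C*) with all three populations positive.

B* ≈ 260, H* ≈ 41.8, C* ≈ 3.02

From dC/dt = 0: 0.00256H* = 0.107, so H* = 41.8.
From dB/dt = 0: 1.48(1 - B*/560) = 0.019·41.8, giving B* = 560·(1 - 0.537) = 260.
From dH/dt = 0: 0.00182·260 - 0.44 = 0.0107C*, so C* = 0.0323/0.0107 = 3.02.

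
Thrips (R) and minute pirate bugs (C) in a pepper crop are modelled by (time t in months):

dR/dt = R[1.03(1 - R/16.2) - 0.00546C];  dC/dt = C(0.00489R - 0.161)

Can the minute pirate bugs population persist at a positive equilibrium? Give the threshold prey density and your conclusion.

Threshold R = 32.9; K < 32.9, so no, the predator goes extinct.

The predator equation gives dC/dt > 0 only when R > 0.161/0.00489 = 32.9.
Without the predator, R → K = 16.2. Since 16.2 < 32.9, the predator cannot invade.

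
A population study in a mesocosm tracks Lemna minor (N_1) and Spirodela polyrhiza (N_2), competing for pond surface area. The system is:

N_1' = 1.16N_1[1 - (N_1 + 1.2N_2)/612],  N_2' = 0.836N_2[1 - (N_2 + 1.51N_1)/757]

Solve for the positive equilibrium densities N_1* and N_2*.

N_1* ≈ 365, N_2* ≈ 206

Setting both brackets to zero gives the nullclines N_1 + 1.2N_2 = 612 and 1.51N_1 + N_2 = 757.
Substituting N_2 = 757 - 1.51N_1 into the first: N_1(1 - 1.2·1.51) = 612 - 1.2·757.
So N_1* = -296/-0.812 = 365, and then N_2* = 757 - 1.51·365 = 206.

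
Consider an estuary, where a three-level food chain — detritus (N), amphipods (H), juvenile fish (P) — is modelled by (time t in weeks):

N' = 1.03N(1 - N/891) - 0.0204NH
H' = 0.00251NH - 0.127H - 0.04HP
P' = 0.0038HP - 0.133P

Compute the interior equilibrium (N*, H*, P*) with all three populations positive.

N* ≈ 273, H* ≈ 35, P* ≈ 14

From dP/dt = 0: 0.0038H* = 0.133, so H* = 35.
From dN/dt = 0: 1.03(1 - N*/891) = 0.0204·35, giving N* = 891·(1 - 0.693) = 273.
From dH/dt = 0: 0.00251·273 - 0.127 = 0.04P*, so P* = 0.559/0.04 = 14.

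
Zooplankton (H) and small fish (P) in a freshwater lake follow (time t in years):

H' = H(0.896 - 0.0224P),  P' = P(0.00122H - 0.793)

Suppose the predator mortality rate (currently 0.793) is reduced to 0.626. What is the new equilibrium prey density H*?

H* ≈ 513

At the interior fixed point, setting dP/dt = 0 with P > 0 fixes H* = (predator death rate)/(HP coefficient) — independent of the other coefficients.
With the change, H* = 0.626/0.00122 = 513; it falls from 650.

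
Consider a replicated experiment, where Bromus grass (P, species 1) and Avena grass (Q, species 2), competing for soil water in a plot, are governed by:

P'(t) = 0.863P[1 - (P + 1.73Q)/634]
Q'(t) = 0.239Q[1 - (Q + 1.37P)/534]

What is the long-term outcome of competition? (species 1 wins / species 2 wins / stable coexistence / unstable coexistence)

unstable coexistence (outcome depends on initial conditions)

Compare the nullcline intercepts: K1/α12 = 634/1.73 = 366 < K2 = 534; K2/α21 = 534/1.37 = 390 < K1 = 634.
Since both are reversed, neither can invade when rare; the interior point is a saddle.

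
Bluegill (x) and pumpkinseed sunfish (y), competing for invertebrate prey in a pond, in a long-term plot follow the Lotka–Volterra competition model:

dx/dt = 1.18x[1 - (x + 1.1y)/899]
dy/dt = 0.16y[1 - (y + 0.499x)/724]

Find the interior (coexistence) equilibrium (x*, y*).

x* ≈ 227, y* ≈ 611

Setting both brackets to zero gives the nullclines x + 1.1y = 899 and 0.499x + y = 724.
Substituting y = 724 - 0.499x into the first: x(1 - 1.1·0.499) = 899 - 1.1·724.
So x* = 103/0.451 = 227, and then y* = 724 - 0.499·227 = 611.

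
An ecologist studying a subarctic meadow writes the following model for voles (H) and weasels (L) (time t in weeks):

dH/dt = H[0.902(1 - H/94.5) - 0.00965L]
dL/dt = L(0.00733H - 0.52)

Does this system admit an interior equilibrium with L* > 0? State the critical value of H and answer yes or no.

Threshold H = 70.9; K > 70.9, so yes, the predator persists.

The predator equation gives dL/dt > 0 only when H > 0.52/0.00733 = 70.9.
Without the predator, H → K = 94.5. Since 94.5 > 70.9, the predator can invade and persist.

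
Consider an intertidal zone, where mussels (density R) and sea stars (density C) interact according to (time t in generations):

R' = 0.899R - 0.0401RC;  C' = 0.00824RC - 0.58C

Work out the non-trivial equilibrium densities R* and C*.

R* ≈ 70.4, C* ≈ 22.4

Set dC/dt = 0 with C > 0: 0.00824R - 0.58 = 0, so R* = 0.58/0.00824 = 70.4.
Set dR/dt = 0 with R > 0: 0.899 - 0.0401C = 0, so C* = 0.899/0.0401 = 22.4.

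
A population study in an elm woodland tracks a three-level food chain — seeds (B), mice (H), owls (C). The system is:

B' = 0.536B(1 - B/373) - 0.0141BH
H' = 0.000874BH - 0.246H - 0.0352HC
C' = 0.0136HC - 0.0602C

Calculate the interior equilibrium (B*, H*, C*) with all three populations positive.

B* ≈ 330, H* ≈ 4.43, C* ≈ 1.19

From dC/dt = 0: 0.0136H* = 0.0602, so H* = 4.43.
From dB/dt = 0: 0.536(1 - B*/373) = 0.0141·4.43, giving B* = 373·(1 - 0.116) = 330.
From dH/dt = 0: 0.000874·330 - 0.246 = 0.0352C*, so C* = 0.042/0.0352 = 1.19.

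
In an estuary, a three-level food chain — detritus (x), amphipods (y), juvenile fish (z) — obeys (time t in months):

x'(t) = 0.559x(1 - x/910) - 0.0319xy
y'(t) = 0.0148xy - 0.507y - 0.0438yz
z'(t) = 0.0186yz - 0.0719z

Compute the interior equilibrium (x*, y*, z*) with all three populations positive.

x* ≈ 709, y* ≈ 3.87, z* ≈ 228

From dz/dt = 0: 0.0186y* = 0.0719, so y* = 3.87.
From dx/dt = 0: 0.559(1 - x*/910) = 0.0319·3.87, giving x* = 910·(1 - 0.221) = 709.
From dy/dt = 0: 0.0148·709 - 0.507 = 0.0438z*, so z* = 9.99/0.0438 = 228.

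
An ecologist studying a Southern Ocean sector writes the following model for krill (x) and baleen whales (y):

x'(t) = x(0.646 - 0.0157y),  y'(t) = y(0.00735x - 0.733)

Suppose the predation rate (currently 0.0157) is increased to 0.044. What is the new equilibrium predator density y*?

y* ≈ 14.7

At the interior fixed point, setting dx/dt = 0 with x > 0 fixes y* = (prey growth rate)/(xy coefficient) — independent of the other coefficients.
With the change, y* = 0.646/0.044 = 14.7; it falls from 41.1.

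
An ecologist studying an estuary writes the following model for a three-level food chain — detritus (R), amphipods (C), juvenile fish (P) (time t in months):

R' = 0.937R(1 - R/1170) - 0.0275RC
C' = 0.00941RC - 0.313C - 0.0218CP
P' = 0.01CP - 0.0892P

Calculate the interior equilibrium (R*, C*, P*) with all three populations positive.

From dP/dt = 0: 0.01C* = 0.0892, so C* = 8.92.
From dR/dt = 0: 0.937(1 - R*/1170) = 0.0275·8.92, giving R* = 1170·(1 - 0.262) = 864.
From dC/dt = 0: 0.00941·864 - 0.313 = 0.0218P*, so P* = 7.81/0.0218 = 358.

R* ≈ 864, C* ≈ 8.92, P* ≈ 358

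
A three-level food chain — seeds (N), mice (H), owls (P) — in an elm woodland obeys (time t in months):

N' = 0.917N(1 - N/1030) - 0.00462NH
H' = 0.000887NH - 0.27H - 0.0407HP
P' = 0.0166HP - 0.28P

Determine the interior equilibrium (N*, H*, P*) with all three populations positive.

From dP/dt = 0: 0.0166H* = 0.28, so H* = 16.9.
From dN/dt = 0: 0.917(1 - N*/1030) = 0.00462·16.9, giving N* = 1030·(1 - 0.085) = 942.
From dH/dt = 0: 0.000887·942 - 0.27 = 0.0407P*, so P* = 0.566/0.0407 = 13.9.

N* ≈ 942, H* ≈ 16.9, P* ≈ 13.9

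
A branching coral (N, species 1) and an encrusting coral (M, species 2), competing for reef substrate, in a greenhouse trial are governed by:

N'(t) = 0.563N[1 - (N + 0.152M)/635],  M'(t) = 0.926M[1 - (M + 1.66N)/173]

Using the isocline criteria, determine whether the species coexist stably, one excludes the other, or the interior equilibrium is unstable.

species 1 excludes species 2

Compare the nullcline intercepts: K1/α12 = 635/0.152 = 4180 > K2 = 173; K2/α21 = 173/1.66 = 104 < K1 = 635.
Since the inequalities point opposite ways, species 1 can invade but species 2 cannot.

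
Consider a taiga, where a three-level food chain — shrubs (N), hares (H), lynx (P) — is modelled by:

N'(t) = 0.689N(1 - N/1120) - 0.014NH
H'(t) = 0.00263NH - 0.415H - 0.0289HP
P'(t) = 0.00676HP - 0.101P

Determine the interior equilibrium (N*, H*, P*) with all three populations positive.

N* ≈ 780, H* ≈ 14.9, P* ≈ 56.6

From dP/dt = 0: 0.00676H* = 0.101, so H* = 14.9.
From dN/dt = 0: 0.689(1 - N*/1120) = 0.014·14.9, giving N* = 1120·(1 - 0.304) = 780.
From dH/dt = 0: 0.00263·780 - 0.415 = 0.0289P*, so P* = 1.64/0.0289 = 56.6.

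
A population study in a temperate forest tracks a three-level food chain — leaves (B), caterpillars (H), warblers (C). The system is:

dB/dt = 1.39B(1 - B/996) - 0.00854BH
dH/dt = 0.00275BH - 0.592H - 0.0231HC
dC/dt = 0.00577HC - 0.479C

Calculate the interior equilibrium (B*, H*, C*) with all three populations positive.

From dC/dt = 0: 0.00577H* = 0.479, so H* = 83.
From dB/dt = 0: 1.39(1 - B*/996) = 0.00854·83, giving B* = 996·(1 - 0.51) = 488.
From dH/dt = 0: 0.00275·488 - 0.592 = 0.0231C*, so C* = 0.75/0.0231 = 32.5.

B* ≈ 488, H* ≈ 83, C* ≈ 32.5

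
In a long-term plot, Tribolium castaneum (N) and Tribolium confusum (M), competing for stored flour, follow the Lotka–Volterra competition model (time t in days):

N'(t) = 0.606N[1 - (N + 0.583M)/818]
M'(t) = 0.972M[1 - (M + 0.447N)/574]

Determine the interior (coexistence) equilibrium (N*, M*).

N* ≈ 654, M* ≈ 282

Setting both brackets to zero gives the nullclines N + 0.583M = 818 and 0.447N + M = 574.
Substituting M = 574 - 0.447N into the first: N(1 - 0.583·0.447) = 818 - 0.583·574.
So N* = 483/0.739 = 654, and then M* = 574 - 0.447·654 = 282.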